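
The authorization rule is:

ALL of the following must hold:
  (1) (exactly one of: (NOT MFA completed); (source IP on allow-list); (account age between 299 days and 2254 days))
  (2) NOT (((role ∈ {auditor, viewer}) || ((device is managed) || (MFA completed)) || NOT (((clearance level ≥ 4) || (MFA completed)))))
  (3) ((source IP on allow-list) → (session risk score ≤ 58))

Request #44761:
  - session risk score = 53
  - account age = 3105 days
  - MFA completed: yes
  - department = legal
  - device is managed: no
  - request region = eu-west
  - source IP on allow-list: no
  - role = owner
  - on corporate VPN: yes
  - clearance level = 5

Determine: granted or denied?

Atomic conditions:
  NOT MFA completed: yes → false
  source IP on allow-list: no → false
  account age between 299 days and 2254 days: 3105 in [299, 2254] is false
  role ∈ {auditor, viewer}: owner is not in the set → false
  device is managed: no → false
  MFA completed: yes → true
  clearance level ≥ 4: 5 ≥ 4 is true
  session risk score ≤ 58: 53 ≤ 58 is true
Combine:
[1] exactly-one(false, false, false) = false
[2.1.2] false OR true = true
[2.1.3.1] true OR true = true
[2.1.3] NOT true = false
[2.1] false OR true OR false = true
[2] NOT true = false
[3] false → true (antecedent false ⇒ implication holds) = true
[root] false AND false AND true = false
Overall: false → denied

Denied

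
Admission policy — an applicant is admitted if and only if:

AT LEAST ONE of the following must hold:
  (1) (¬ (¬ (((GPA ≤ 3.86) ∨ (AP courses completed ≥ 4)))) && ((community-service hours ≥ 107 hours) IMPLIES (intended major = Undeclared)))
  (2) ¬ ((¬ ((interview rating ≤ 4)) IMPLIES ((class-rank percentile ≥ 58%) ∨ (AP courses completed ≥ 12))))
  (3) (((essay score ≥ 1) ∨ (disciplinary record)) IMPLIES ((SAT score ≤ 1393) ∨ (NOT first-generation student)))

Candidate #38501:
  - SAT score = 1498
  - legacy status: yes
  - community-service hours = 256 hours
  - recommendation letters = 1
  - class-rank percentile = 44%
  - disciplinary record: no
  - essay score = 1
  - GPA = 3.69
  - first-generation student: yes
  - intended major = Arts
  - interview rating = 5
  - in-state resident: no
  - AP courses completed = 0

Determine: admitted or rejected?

Atomic conditions:
  GPA ≤ 3.86: 3.69 ≤ 3.86 is true
  AP courses completed ≥ 4: 0 ≥ 4 is false
  community-service hours ≥ 107 hours: 256 ≥ 107 is true
  intended major = Undeclared: Arts == Undeclared is false
  interview rating ≤ 4: 5 ≤ 4 is false
  class-rank percentile ≥ 58%: 44 ≥ 58 is false
  AP courses completed ≥ 12: 0 ≥ 12 is false
  essay score ≥ 1: 1 ≥ 1 is true
  disciplinary record: no → false
  SAT score ≤ 1393: 1498 ≤ 1393 is false
  NOT first-generation student: yes → false
Combine:
[1.1.1.1] true OR false = true
[1.1.1] NOT true = false
[1.1] NOT false = true
[1.2] true → false = false
[1] true AND false = false
[2.1.1] NOT false = true
[2.1.2] false OR false = false
[2.1] true → false = false
[2] NOT false = true
[3.1] true OR false = true
[3.2] false OR false = false
[3] true → false = false
[root] false OR true OR false = true
Overall: true → admitted

Admitted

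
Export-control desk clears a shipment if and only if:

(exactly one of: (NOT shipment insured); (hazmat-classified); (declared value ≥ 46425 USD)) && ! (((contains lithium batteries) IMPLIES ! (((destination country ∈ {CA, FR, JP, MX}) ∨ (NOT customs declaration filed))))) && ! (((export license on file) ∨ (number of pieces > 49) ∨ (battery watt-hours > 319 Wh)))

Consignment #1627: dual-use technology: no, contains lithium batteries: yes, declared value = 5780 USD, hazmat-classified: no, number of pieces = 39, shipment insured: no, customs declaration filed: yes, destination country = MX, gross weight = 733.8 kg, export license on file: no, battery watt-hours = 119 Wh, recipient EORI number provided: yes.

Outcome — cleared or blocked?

Cleared

Atomic conditions:
  NOT shipment insured: no → true
  hazmat-classified: no → false
  declared value ≥ 46425 USD: 5780 ≥ 46425 is false
  contains lithium batteries: yes → true
  destination country ∈ {CA, FR, JP, MX}: MX is in the set → true
  NOT customs declaration filed: yes → false
  export license on file: no → false
  number of pieces > 49: 39 > 49 is false
  battery watt-hours > 319 Wh: 119 > 319 is false
Combine:
[1] exactly-one(true, false, false) = true
[2.1.2.1] true OR false = true
[2.1.2] NOT true = false
[2.1] true → false = false
[2] NOT false = true
[3.1] false OR false OR false = false
[3] NOT false = true
[root] true AND true AND true = true
Overall: true → cleared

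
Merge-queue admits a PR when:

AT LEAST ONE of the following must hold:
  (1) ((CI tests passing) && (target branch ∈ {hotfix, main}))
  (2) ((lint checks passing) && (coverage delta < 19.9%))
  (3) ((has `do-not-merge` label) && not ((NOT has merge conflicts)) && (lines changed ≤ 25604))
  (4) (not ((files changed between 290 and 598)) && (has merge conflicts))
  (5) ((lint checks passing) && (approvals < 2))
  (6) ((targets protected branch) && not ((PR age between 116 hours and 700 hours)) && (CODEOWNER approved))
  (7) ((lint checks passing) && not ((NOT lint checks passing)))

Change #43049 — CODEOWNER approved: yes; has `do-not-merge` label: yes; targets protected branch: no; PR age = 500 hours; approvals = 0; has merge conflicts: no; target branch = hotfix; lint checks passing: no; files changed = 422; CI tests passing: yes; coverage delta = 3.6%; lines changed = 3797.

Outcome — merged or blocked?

Merged

Atomic conditions:
  CI tests passing: yes → true
  target branch ∈ {hotfix, main}: hotfix is in the set → true
  lint checks passing: no → false
  coverage delta < 19.9%: 3.6 < 19.9 is true
  has `do-not-merge` label: yes → true
  NOT has merge conflicts: no → true
  lines changed ≤ 25604: 3797 ≤ 25604 is true
  files changed between 290 and 598: 422 in [290, 598] is true
  has merge conflicts: no → false
  approvals < 2: 0 < 2 is true
  targets protected branch: no → false
  PR age between 116 hours and 700 hours: 500 in [116, 700] is true
  CODEOWNER approved: yes → true
  NOT lint checks passing: no → true
Combine:
[1] true AND true = true
[2] false AND true = false
[3.2] NOT true = false
[3] true AND false AND true = false
[4.1] NOT true = false
[4] false AND false = false
[5] false AND true = false
[6.2] NOT true = false
[6] false AND false AND true = false
[7.2] NOT true = false
[7] false AND false = false
[root] true OR false OR false OR false OR false OR false OR false = true
Overall: true → merged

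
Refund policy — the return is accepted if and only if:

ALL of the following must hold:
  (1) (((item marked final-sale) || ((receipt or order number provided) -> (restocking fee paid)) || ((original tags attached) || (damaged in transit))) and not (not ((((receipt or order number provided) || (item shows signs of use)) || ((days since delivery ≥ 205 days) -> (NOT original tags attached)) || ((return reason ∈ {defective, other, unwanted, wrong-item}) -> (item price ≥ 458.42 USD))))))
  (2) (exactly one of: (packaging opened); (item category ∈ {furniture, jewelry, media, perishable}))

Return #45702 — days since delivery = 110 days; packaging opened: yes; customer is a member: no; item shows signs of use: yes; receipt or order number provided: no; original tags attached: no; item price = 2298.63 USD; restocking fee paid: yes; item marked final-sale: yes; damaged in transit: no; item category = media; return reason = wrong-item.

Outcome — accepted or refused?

Refused

Atomic conditions:
  item marked final-sale: yes → true
  receipt or order number provided: no → false
  restocking fee paid: yes → true
  original tags attached: no → false
  damaged in transit: no → false
  item shows signs of use: yes → true
  days since delivery ≥ 205 days: 110 ≥ 205 is false
  NOT original tags attached: no → true
  return reason ∈ {defective, other, unwanted, wrong-item}: wrong-item is in the set → true
  item price ≥ 458.42 USD: 2298.63 ≥ 458.42 is true
  packaging opened: yes → true
  item category ∈ {furniture, jewelry, media, perishable}: media is in the set → true
Combine:
[1.1.2] false → true (antecedent false ⇒ implication holds) = true
[1.1.3] false OR false = false
[1.1] true OR true OR false = true
[1.2.1.1.1] false OR true = true
[1.2.1.1.2] false → true (antecedent false ⇒ implication holds) = true
[1.2.1.1.3] true → true = true
[1.2.1.1] true OR true OR true = true
[1.2.1] NOT true = false
[1.2] NOT false = true
[1] true AND true = true
[2] exactly-one(true, true) = false
[root] true AND false = false
Overall: false → refused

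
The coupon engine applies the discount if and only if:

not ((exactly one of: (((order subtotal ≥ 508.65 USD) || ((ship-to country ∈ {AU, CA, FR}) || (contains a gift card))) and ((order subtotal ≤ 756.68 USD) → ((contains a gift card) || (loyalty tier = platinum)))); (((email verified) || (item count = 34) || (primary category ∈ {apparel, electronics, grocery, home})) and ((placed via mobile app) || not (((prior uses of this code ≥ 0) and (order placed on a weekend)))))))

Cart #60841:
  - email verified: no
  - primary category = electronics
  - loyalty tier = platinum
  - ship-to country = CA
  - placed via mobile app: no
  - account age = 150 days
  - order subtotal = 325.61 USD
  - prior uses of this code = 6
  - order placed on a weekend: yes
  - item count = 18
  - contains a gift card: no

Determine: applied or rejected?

Rejected

Atomic conditions:
  order subtotal ≥ 508.65 USD: 325.61 ≥ 508.65 is false
  ship-to country ∈ {AU, CA, FR}: CA is in the set → true
  contains a gift card: no → false
  order subtotal ≤ 756.68 USD: 325.61 ≤ 756.68 is true
  loyalty tier = platinum: platinum == platinum is true
  email verified: no → false
  item count = 34: 18 == 34 is false
  primary category ∈ {apparel, electronics, grocery, home}: electronics is in the set → true
  placed via mobile app: no → false
  prior uses of this code ≥ 0: 6 ≥ 0 is true
  order placed on a weekend: yes → true
Combine:
[1.1.1.2] true OR false = true
[1.1.1] false OR true = true
[1.1.2.2] false OR true = true
[1.1.2] true → true = true
[1.1] true AND true = true
[1.2.1] false OR false OR true = true
[1.2.2.2.1] true AND true = true
[1.2.2.2] NOT true = false
[1.2.2] false OR false = false
[1.2] true AND false = false
[1] exactly-one(true, false) = true
[root] NOT true = false
Overall: false → rejected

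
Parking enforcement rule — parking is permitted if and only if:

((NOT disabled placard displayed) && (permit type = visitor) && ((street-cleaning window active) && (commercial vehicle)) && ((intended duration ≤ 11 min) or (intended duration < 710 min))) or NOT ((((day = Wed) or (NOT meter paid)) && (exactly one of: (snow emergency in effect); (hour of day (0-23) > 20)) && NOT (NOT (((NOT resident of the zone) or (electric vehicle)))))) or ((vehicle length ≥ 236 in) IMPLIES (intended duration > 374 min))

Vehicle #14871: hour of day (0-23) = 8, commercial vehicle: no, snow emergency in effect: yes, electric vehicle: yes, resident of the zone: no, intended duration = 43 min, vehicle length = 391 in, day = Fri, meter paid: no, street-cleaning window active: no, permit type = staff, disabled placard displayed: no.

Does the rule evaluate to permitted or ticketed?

Ticketed

Atomic conditions:
  NOT disabled placard displayed: no → true
  permit type = visitor: staff == visitor is false
  street-cleaning window active: no → false
  commercial vehicle: no → false
  intended duration ≤ 11 min: 43 ≤ 11 is false
  intended duration < 710 min: 43 < 710 is true
  day = Wed: Fri == Wed is false
  NOT meter paid: no → true
  snow emergency in effect: yes → true
  hour of day (0-23) > 20: 8 > 20 is false
  NOT resident of the zone: no → true
  electric vehicle: yes → true
  vehicle length ≥ 236 in: 391 ≥ 236 is true
  intended duration > 374 min: 43 > 374 is false
Combine:
[1.3] false AND false = false
[1.4] false OR true = true
[1] true AND false AND false AND true = false
[2.1.1] false OR true = true
[2.1.2] exactly-one(true, false) = true
[2.1.3.1.1] true OR true = true
[2.1.3.1] NOT true = false
[2.1.3] NOT false = true
[2.1] true AND true AND true = true
[2] NOT true = false
[3] true → false = false
[root] false OR false OR false = false
Overall: false → ticketed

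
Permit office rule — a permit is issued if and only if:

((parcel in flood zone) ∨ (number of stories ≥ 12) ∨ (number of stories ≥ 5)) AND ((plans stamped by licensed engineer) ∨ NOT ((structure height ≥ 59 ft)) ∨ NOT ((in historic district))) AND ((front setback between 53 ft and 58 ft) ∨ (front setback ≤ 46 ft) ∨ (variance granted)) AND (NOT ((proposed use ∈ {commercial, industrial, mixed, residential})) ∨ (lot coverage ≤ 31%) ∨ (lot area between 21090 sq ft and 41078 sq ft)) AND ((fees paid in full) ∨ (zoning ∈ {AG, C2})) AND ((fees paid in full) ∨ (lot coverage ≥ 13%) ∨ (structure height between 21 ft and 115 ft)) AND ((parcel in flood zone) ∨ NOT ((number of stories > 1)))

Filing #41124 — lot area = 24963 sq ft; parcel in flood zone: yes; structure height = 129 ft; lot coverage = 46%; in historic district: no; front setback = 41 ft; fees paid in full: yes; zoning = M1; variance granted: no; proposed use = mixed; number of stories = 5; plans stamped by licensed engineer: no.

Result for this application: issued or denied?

Atomic conditions:
  parcel in flood zone: yes → true
  number of stories ≥ 12: 5 ≥ 12 is false
  number of stories ≥ 5: 5 ≥ 5 is true
  plans stamped by licensed engineer: no → false
  structure height ≥ 59 ft: 129 ≥ 59 is true
  in historic district: no → false
  front setback between 53 ft and 58 ft: 41 in [53, 58] is false
  front setback ≤ 46 ft: 41 ≤ 46 is true
  variance granted: no → false
  proposed use ∈ {commercial, industrial, mixed, residential}: mixed is in the set → true
  lot coverage ≤ 31%: 46 ≤ 31 is false
  lot area between 21090 sq ft and 41078 sq ft: 24963 in [21090, 41078] is true
  fees paid in full: yes → true
  zoning ∈ {AG, C2}: M1 is not in the set → false
  lot coverage ≥ 13%: 46 ≥ 13 is true
  structure height between 21 ft and 115 ft: 129 in [21, 115] is false
  number of stories > 1: 5 > 1 is true
Combine:
[1] true OR false OR true = true
[2.2] NOT true = false
[2.3] NOT false = true
[2] false OR false OR true = true
[3] false OR true OR false = true
[4.1] NOT true = false
[4] false OR false OR true = true
[5] true OR false = true
[6] true OR true OR false = true
[7.2] NOT true = false
[7] true OR false = true
[root] true AND true AND true AND true AND true AND true AND true = true
Overall: true → issued

Issued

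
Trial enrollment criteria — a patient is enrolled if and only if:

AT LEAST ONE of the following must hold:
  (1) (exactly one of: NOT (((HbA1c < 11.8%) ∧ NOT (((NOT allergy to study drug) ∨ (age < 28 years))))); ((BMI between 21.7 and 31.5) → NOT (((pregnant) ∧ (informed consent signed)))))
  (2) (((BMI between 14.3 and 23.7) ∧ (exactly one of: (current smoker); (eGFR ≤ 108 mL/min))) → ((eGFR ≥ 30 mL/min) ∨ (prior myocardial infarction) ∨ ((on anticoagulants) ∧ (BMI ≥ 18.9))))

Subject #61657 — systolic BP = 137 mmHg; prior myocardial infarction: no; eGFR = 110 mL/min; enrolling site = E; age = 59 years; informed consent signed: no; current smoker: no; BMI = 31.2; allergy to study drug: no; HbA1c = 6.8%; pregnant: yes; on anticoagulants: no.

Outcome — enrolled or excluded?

Enrolled

Atomic conditions:
  HbA1c < 11.8%: 6.8 < 11.8 is true
  NOT allergy to study drug: no → true
  age < 28 years: 59 < 28 is false
  BMI between 21.7 and 31.5: 31.2 in [21.7, 31.5] is true
  pregnant: yes → true
  informed consent signed: no → false
  BMI between 14.3 and 23.7: 31.2 in [14.3, 23.7] is false
  current smoker: no → false
  eGFR ≤ 108 mL/min: 110 ≤ 108 is false
  eGFR ≥ 30 mL/min: 110 ≥ 30 is true
  prior myocardial infarction: no → false
  on anticoagulants: no → false
  BMI ≥ 18.9: 31.2 ≥ 18.9 is true
Combine:
[1.1.1.2.1] true OR false = true
[1.1.1.2] NOT true = false
[1.1.1] true AND false = false
[1.1] NOT false = true
[1.2.2.1] true AND false = false
[1.2.2] NOT false = true
[1.2] true → true = true
[1] exactly-one(true, true) = false
[2.1.2] exactly-one(false, false) = false
[2.1] false AND false = false
[2.2.3] false AND true = false
[2.2] true OR false OR false = true
[2] false → true (antecedent false ⇒ implication holds) = true
[root] false OR true = true
Overall: true → enrolled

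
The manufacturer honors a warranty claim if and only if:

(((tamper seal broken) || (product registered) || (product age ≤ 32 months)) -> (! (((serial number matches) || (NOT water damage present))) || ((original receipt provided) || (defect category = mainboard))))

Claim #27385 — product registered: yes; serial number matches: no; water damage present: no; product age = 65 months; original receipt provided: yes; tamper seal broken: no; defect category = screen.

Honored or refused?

Atomic conditions:
  tamper seal broken: no → false
  product registered: yes → true
  product age ≤ 32 months: 65 ≤ 32 is false
  serial number matches: no → false
  NOT water damage present: no → true
  original receipt provided: yes → true
  defect category = mainboard: screen == mainboard is false
Combine:
[1] false OR true OR false = true
[2.1.1] false OR true = true
[2.1] NOT true = false
[2.2] true OR false = true
[2] false OR true = true
[root] true → true = true
Overall: true → honored

Honored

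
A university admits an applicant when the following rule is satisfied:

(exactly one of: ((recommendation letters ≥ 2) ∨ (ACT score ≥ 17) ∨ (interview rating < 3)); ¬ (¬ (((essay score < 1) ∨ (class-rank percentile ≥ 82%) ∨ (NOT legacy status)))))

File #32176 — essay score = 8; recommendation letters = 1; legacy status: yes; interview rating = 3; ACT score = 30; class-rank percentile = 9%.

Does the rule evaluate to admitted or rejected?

Admitted

Atomic conditions:
  recommendation letters ≥ 2: 1 ≥ 2 is false
  ACT score ≥ 17: 30 ≥ 17 is true
  interview rating < 3: 3 < 3 is false
  essay score < 1: 8 < 1 is false
  class-rank percentile ≥ 82%: 9 ≥ 82 is false
  NOT legacy status: yes → false
Combine:
[1] false OR true OR false = true
[2.1.1] false OR false OR false = false
[2.1] NOT false = true
[2] NOT true = false
[root] exactly-one(true, false) = true
Overall: true → admitted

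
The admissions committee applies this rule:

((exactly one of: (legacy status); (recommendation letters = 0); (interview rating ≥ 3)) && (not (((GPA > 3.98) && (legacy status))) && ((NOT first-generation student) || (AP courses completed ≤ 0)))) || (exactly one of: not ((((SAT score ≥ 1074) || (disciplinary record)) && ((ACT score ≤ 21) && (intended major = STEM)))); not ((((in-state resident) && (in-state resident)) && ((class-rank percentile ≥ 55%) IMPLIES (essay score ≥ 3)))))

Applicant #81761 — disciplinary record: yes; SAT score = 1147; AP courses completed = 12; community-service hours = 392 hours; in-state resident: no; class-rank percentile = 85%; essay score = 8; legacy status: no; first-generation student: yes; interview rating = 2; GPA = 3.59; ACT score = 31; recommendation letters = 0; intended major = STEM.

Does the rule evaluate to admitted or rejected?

Atomic conditions:
  legacy status: no → false
  recommendation letters = 0: 0 == 0 is true
  interview rating ≥ 3: 2 ≥ 3 is false
  GPA > 3.98: 3.59 > 3.98 is false
  NOT first-generation student: yes → false
  AP courses completed ≤ 0: 12 ≤ 0 is false
  SAT score ≥ 1074: 1147 ≥ 1074 is true
  disciplinary record: yes → true
  ACT score ≤ 21: 31 ≤ 21 is false
  intended major = STEM: STEM == STEM is true
  in-state resident: no → false
  class-rank percentile ≥ 55%: 85 ≥ 55 is true
  essay score ≥ 3: 8 ≥ 3 is true
Combine:
[1.1] exactly-one(false, true, false) = true
[1.2.1.1] false AND false = false
[1.2.1] NOT false = true
[1.2.2] false OR false = false
[1.2] true AND false = false
[1] true AND false = false
[2.1.1.1] true OR true = true
[2.1.1.2] false AND true = false
[2.1.1] true AND false = false
[2.1] NOT false = true
[2.2.1.1] false AND false = false
[2.2.1.2] true → true = true
[2.2.1] false AND true = false
[2.2] NOT false = true
[2] exactly-one(true, true) = false
[root] false OR false = false
Overall: false → rejected

Rejected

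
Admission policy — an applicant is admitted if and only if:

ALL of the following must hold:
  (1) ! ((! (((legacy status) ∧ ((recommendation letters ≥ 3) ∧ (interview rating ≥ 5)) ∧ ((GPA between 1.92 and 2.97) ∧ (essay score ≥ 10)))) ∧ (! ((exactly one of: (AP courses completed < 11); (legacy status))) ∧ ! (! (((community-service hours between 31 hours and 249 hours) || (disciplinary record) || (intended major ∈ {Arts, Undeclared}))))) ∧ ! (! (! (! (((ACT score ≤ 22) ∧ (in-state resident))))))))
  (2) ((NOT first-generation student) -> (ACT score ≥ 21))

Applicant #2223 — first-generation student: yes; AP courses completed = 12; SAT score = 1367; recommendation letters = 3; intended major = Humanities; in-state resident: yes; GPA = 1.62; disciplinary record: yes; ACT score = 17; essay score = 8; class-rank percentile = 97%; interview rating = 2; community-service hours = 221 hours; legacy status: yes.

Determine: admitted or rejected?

Admitted

Atomic conditions:
  legacy status: yes → true
  recommendation letters ≥ 3: 3 ≥ 3 is true
  interview rating ≥ 5: 2 ≥ 5 is false
  GPA between 1.92 and 2.97: 1.62 in [1.92, 2.97] is false
  essay score ≥ 10: 8 ≥ 10 is false
  AP courses completed < 11: 12 < 11 is false
  community-service hours between 31 hours and 249 hours: 221 in [31, 249] is true
  disciplinary record: yes → true
  intended major ∈ {Arts, Undeclared}: Humanities is not in the set → false
  ACT score ≤ 22: 17 ≤ 22 is true
  in-state resident: yes → true
  NOT first-generation student: yes → false
  ACT score ≥ 21: 17 ≥ 21 is false
Combine:
[1.1.1.1.2] true AND false = false
[1.1.1.1.3] false AND false = false
[1.1.1.1] true AND false AND false = false
[1.1.1] NOT false = true
[1.1.2.1.1] exactly-one(false, true) = true
[1.1.2.1] NOT true = false
[1.1.2.2.1.1] true OR true OR false = true
[1.1.2.2.1] NOT true = false
[1.1.2.2] NOT false = true
[1.1.2] false AND true = false
[1.1.3.1.1.1.1] true AND true = true
[1.1.3.1.1.1] NOT true = false
[1.1.3.1.1] NOT false = true
[1.1.3.1] NOT true = false
[1.1.3] NOT false = true
[1.1] true AND false AND true = false
[1] NOT false = true
[2] false → false (antecedent false ⇒ implication holds) = true
[root] true AND true = true
Overall: true → admitted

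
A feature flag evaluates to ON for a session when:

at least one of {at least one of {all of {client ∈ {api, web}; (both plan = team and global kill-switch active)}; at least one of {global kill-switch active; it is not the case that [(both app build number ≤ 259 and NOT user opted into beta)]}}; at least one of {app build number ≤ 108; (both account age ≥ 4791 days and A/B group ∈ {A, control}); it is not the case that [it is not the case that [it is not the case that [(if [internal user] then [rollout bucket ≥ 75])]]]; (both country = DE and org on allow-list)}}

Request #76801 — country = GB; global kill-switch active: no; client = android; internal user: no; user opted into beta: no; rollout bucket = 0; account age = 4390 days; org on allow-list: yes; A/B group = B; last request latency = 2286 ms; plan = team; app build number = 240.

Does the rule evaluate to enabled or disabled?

Disabled

Atomic conditions:
  client ∈ {api, web}: android is not in the set → false
  plan = team: team == team is true
  global kill-switch active: no → false
  app build number ≤ 259: 240 ≤ 259 is true
  NOT user opted into beta: no → true
  app build number ≤ 108: 240 ≤ 108 is false
  account age ≥ 4791 days: 4390 ≥ 4791 is false
  A/B group ∈ {A, control}: B is not in the set → false
  internal user: no → false
  rollout bucket ≥ 75: 0 ≥ 75 is false
  country = DE: GB == DE is false
  org on allow-list: yes → true
Combine:
[1.1.2] true AND false = false
[1.1] false AND false = false
[1.2.2.1] true AND true = true
[1.2.2] NOT true = false
[1.2] false OR false = false
[1] false OR false = false
[2.2] false AND false = false
[2.3.1.1.1] false → false (antecedent false ⇒ implication holds) = true
[2.3.1.1] NOT true = false
[2.3.1] NOT false = true
[2.3] NOT true = false
[2.4] false AND true = false
[2] false OR false OR false OR false = false
[root] false OR false = false
Overall: false → disabled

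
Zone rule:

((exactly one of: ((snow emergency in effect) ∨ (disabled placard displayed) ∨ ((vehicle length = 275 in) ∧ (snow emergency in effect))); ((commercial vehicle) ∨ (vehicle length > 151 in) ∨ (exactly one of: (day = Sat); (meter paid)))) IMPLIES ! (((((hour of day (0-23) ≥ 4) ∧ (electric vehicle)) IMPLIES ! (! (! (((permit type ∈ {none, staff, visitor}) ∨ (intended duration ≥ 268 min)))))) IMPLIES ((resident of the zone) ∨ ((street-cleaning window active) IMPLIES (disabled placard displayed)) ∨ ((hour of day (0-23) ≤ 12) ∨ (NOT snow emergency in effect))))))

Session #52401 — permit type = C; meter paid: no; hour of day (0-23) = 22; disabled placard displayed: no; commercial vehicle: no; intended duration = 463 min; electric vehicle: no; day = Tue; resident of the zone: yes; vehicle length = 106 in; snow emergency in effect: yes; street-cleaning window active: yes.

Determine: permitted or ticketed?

Ticketed

Atomic conditions:
  snow emergency in effect: yes → true
  disabled placard displayed: no → false
  vehicle length = 275 in: 106 == 275 is false
  commercial vehicle: no → false
  vehicle length > 151 in: 106 > 151 is false
  day = Sat: Tue == Sat is false
  meter paid: no → false
  hour of day (0-23) ≥ 4: 22 ≥ 4 is true
  electric vehicle: no → false
  permit type ∈ {none, staff, visitor}: C is not in the set → false
  intended duration ≥ 268 min: 463 ≥ 268 is true
  resident of the zone: yes → true
  street-cleaning window active: yes → true
  hour of day (0-23) ≤ 12: 22 ≤ 12 is false
  NOT snow emergency in effect: yes → false
Combine:
[1.1.3] false AND true = false
[1.1] true OR false OR false = true
[1.2.3] exactly-one(false, false) = false
[1.2] false OR false OR false = false
[1] exactly-one(true, false) = true
[2.1.1.1] true AND false = false
[2.1.1.2.1.1.1] false OR true = true
[2.1.1.2.1.1] NOT true = false
[2.1.1.2.1] NOT false = true
[2.1.1.2] NOT true = false
[2.1.1] false → false (antecedent false ⇒ implication holds) = true
[2.1.2.2] true → false = false
[2.1.2.3] false OR false = false
[2.1.2] true OR false OR false = true
[2.1] true → true = true
[2] NOT true = false
[root] true → false = false
Overall: false → ticketed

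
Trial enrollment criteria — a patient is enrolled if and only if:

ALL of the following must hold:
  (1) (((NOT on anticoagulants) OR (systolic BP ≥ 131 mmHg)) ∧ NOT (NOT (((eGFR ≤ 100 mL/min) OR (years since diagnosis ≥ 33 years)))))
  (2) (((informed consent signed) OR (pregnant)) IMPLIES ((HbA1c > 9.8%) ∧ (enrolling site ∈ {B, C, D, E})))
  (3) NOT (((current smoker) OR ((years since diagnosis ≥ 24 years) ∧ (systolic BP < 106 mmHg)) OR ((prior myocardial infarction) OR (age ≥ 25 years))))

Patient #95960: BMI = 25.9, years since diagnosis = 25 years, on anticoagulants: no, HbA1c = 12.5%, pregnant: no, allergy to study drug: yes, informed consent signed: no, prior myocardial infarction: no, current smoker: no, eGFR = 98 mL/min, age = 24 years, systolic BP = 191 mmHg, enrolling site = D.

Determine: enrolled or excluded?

Atomic conditions:
  NOT on anticoagulants: no → true
  systolic BP ≥ 131 mmHg: 191 ≥ 131 is true
  eGFR ≤ 100 mL/min: 98 ≤ 100 is true
  years since diagnosis ≥ 33 years: 25 ≥ 33 is false
  informed consent signed: no → false
  pregnant: no → false
  HbA1c > 9.8%: 12.5 > 9.8 is true
  enrolling site ∈ {B, C, D, E}: D is in the set → true
  current smoker: no → false
  years since diagnosis ≥ 24 years: 25 ≥ 24 is true
  systolic BP < 106 mmHg: 191 < 106 is false
  prior myocardial infarction: no → false
  age ≥ 25 years: 24 ≥ 25 is false
Combine:
[1.1] true OR true = true
[1.2.1.1] true OR false = true
[1.2.1] NOT true = false
[1.2] NOT false = true
[1] true AND true = true
[2.1] false OR false = false
[2.2] true AND true = true
[2] false → true (antecedent false ⇒ implication holds) = true
[3.1.2] true AND false = false
[3.1.3] false OR false = false
[3.1] false OR false OR false = false
[3] NOT false = true
[root] true AND true AND true = true
Overall: true → enrolled

Enrolled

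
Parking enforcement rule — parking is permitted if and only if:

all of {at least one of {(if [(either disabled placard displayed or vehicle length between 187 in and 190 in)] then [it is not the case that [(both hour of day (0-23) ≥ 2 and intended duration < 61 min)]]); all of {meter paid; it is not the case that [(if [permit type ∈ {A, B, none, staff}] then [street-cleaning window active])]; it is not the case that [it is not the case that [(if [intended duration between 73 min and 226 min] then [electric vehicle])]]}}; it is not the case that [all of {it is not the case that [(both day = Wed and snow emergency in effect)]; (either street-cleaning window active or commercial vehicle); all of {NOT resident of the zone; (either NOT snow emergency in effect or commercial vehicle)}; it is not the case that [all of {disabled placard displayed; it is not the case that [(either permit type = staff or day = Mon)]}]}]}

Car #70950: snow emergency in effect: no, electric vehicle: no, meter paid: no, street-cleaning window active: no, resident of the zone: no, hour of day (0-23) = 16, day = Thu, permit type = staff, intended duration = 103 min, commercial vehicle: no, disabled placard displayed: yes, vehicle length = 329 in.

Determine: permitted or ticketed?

Permitted

Atomic conditions:
  disabled placard displayed: yes → true
  vehicle length between 187 in and 190 in: 329 in [187, 190] is false
  hour of day (0-23) ≥ 2: 16 ≥ 2 is true
  intended duration < 61 min: 103 < 61 is false
  meter paid: no → false
  permit type ∈ {A, B, none, staff}: staff is in the set → true
  street-cleaning window active: no → false
  intended duration between 73 min and 226 min: 103 in [73, 226] is true
  electric vehicle: no → false
  day = Wed: Thu == Wed is false
  snow emergency in effect: no → false
  commercial vehicle: no → false
  NOT resident of the zone: no → true
  NOT snow emergency in effect: no → true
  permit type = staff: staff == staff is true
  day = Mon: Thu == Mon is false
Combine:
[1.1.1] true OR false = true
[1.1.2.1] true AND false = false
[1.1.2] NOT false = true
[1.1] true → true = true
[1.2.2.1] true → false = false
[1.2.2] NOT false = true
[1.2.3.1.1] true → false = false
[1.2.3.1] NOT false = true
[1.2.3] NOT true = false
[1.2] false AND true AND false = false
[1] true OR false = true
[2.1.1.1] false AND false = false
[2.1.1] NOT false = true
[2.1.2] false OR false = false
[2.1.3.2] true OR false = true
[2.1.3] true AND true = true
[2.1.4.1.2.1] true OR false = true
[2.1.4.1.2] NOT true = false
[2.1.4.1] true AND false = false
[2.1.4] NOT false = true
[2.1] true AND false AND true AND true = false
[2] NOT false = true
[root] true AND true = true
Overall: true → permitted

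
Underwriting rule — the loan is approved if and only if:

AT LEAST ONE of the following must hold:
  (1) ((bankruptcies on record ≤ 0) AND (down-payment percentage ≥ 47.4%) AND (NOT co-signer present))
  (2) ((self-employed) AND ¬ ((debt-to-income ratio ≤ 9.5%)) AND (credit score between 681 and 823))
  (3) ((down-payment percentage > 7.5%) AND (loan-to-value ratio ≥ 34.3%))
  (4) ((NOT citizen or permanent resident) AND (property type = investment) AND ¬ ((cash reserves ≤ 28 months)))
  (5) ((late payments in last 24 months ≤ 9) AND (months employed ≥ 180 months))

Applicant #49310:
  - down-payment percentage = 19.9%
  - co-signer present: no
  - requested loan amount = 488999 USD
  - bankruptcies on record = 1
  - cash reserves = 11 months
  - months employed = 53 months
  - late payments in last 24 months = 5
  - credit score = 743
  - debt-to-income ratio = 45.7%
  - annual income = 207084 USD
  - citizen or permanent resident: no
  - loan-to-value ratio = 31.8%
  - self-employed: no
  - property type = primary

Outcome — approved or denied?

Denied

Atomic conditions:
  bankruptcies on record ≤ 0: 1 ≤ 0 is false
  down-payment percentage ≥ 47.4%: 19.9 ≥ 47.4 is false
  NOT co-signer present: no → true
  self-employed: no → false
  debt-to-income ratio ≤ 9.5%: 45.7 ≤ 9.5 is false
  credit score between 681 and 823: 743 in [681, 823] is true
  down-payment percentage > 7.5%: 19.9 > 7.5 is true
  loan-to-value ratio ≥ 34.3%: 31.8 ≥ 34.3 is false
  NOT citizen or permanent resident: no → true
  property type = investment: primary == investment is false
  cash reserves ≤ 28 months: 11 ≤ 28 is true
  late payments in last 24 months ≤ 9: 5 ≤ 9 is true
  months employed ≥ 180 months: 53 ≥ 180 is false
Combine:
[1] false AND false AND true = false
[2.2] NOT false = true
[2] false AND true AND true = false
[3] true AND false = false
[4.3] NOT true = false
[4] true AND false AND false = false
[5] true AND false = false
[root] false OR false OR false OR false OR false = false
Overall: false → denied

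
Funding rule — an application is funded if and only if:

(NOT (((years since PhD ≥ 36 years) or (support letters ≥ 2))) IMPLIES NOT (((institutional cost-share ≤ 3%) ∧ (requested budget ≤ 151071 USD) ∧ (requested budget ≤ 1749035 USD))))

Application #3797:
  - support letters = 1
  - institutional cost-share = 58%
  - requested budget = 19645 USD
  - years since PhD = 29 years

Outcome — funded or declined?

Funded

Atomic conditions:
  years since PhD ≥ 36 years: 29 ≥ 36 is false
  support letters ≥ 2: 1 ≥ 2 is false
  institutional cost-share ≤ 3%: 58 ≤ 3 is false
  requested budget ≤ 151071 USD: 19645 ≤ 151071 is true
  requested budget ≤ 1749035 USD: 19645 ≤ 1749035 is true
Combine:
[1.1] false OR false = false
[1] NOT false = true
[2.1] false AND true AND true = false
[2] NOT false = true
[root] true → true = true
Overall: true → funded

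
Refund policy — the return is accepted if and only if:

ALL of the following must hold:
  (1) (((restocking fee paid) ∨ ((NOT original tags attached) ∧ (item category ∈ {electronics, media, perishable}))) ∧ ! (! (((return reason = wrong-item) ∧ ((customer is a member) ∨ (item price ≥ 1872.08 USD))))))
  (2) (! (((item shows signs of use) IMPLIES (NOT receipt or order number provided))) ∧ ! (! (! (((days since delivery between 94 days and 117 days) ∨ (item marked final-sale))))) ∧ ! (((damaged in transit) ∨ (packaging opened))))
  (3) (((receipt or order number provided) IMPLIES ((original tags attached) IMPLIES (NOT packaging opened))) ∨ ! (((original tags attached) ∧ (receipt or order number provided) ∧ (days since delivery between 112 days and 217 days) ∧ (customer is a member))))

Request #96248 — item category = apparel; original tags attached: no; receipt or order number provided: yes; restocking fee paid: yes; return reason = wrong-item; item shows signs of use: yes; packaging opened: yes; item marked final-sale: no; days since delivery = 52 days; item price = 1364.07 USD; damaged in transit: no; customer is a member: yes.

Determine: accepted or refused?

Atomic conditions:
  restocking fee paid: yes → true
  NOT original tags attached: no → true
  item category ∈ {electronics, media, perishable}: apparel is not in the set → false
  return reason = wrong-item: wrong-item == wrong-item is true
  customer is a member: yes → true
  item price ≥ 1872.08 USD: 1364.07 ≥ 1872.08 is false
  item shows signs of use: yes → true
  NOT receipt or order number provided: yes → false
  days since delivery between 94 days and 117 days: 52 in [94, 117] is false
  item marked final-sale: no → false
  damaged in transit: no → false
  packaging opened: yes → true
  receipt or order number provided: yes → true
  original tags attached: no → false
  NOT packaging opened: yes → false
  days since delivery between 112 days and 217 days: 52 in [112, 217] is false
Combine:
[1.1.2] true AND false = false
[1.1] true OR false = true
[1.2.1.1.2] true OR false = true
[1.2.1.1] true AND true = true
[1.2.1] NOT true = false
[1.2] NOT false = true
[1] true AND true = true
[2.1.1] true → false = false
[2.1] NOT false = true
[2.2.1.1.1] false OR false = false
[2.2.1.1] NOT false = true
[2.2.1] NOT true = false
[2.2] NOT false = true
[2.3.1] false OR true = true
[2.3] NOT true = false
[2] true AND true AND false = false
[3.1.2] false → false (antecedent false ⇒ implication holds) = true
[3.1] true → true = true
[3.2.1] false AND true AND false AND true = false
[3.2] NOT false = true
[3] true OR true = true
[root] true AND false AND true = false
Overall: false → refused

Refused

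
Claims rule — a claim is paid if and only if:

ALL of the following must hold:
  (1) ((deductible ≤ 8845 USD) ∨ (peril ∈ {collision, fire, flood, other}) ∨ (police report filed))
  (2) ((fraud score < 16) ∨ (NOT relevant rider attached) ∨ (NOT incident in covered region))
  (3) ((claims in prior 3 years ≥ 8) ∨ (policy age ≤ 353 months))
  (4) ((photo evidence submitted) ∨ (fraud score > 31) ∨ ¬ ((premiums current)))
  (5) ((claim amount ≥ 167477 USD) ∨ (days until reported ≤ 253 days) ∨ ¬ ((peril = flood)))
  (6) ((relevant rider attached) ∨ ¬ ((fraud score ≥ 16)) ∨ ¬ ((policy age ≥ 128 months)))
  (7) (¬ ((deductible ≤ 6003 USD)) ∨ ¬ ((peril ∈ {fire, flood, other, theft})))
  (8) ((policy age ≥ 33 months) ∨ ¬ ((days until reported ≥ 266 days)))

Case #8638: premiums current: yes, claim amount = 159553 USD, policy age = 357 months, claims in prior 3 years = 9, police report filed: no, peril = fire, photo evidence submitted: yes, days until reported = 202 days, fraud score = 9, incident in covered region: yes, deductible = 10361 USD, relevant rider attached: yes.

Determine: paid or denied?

Paid

Atomic conditions:
  deductible ≤ 8845 USD: 10361 ≤ 8845 is false
  peril ∈ {collision, fire, flood, other}: fire is in the set → true
  police report filed: no → false
  fraud score < 16: 9 < 16 is true
  NOT relevant rider attached: yes → false
  NOT incident in covered region: yes → false
  claims in prior 3 years ≥ 8: 9 ≥ 8 is true
  policy age ≤ 353 months: 357 ≤ 353 is false
  photo evidence submitted: yes → true
  fraud score > 31: 9 > 31 is false
  premiums current: yes → true
  claim amount ≥ 167477 USD: 159553 ≥ 167477 is false
  days until reported ≤ 253 days: 202 ≤ 253 is true
  peril = flood: fire == flood is false
  relevant rider attached: yes → true
  fraud score ≥ 16: 9 ≥ 16 is false
  policy age ≥ 128 months: 357 ≥ 128 is true
  deductible ≤ 6003 USD: 10361 ≤ 6003 is false
  peril ∈ {fire, flood, other, theft}: fire is in the set → true
  policy age ≥ 33 months: 357 ≥ 33 is true
  days until reported ≥ 266 days: 202 ≥ 266 is false
Combine:
[1] false OR true OR false = true
[2] true OR false OR false = true
[3] true OR false = true
[4.3] NOT true = false
[4] true OR false OR false = true
[5.3] NOT false = true
[5] false OR true OR true = true
[6.2] NOT false = true
[6.3] NOT true = false
[6] true OR true OR false = true
[7.1] NOT false = true
[7.2] NOT true = false
[7] true OR false = true
[8.2] NOT false = true
[8] true OR true = true
[root] true AND true AND true AND true AND true AND true AND true AND true = true
Overall: true → paid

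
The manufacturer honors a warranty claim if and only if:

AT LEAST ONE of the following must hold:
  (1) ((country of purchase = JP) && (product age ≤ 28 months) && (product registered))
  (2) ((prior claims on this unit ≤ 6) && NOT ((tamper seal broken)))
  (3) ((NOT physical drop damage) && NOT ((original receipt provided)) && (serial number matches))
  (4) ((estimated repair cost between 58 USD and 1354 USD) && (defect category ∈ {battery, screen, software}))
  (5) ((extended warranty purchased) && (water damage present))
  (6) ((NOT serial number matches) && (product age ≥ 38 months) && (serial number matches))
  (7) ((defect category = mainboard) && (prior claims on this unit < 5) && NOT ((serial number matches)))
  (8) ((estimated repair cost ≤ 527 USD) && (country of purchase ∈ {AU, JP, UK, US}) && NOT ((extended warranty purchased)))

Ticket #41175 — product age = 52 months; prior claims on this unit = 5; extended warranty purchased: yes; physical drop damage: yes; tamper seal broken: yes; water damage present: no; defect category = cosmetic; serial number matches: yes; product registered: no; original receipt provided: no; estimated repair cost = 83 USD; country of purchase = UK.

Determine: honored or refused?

Refused

Atomic conditions:
  country of purchase = JP: UK == JP is false
  product age ≤ 28 months: 52 ≤ 28 is false
  product registered: no → false
  prior claims on this unit ≤ 6: 5 ≤ 6 is true
  tamper seal broken: yes → true
  NOT physical drop damage: yes → false
  original receipt provided: no → false
  serial number matches: yes → true
  estimated repair cost between 58 USD and 1354 USD: 83 in [58, 1354] is true
  defect category ∈ {battery, screen, software}: cosmetic is not in the set → false
  extended warranty purchased: yes → true
  water damage present: no → false
  NOT serial number matches: yes → false
  product age ≥ 38 months: 52 ≥ 38 is true
  defect category = mainboard: cosmetic == mainboard is false
  prior claims on this unit < 5: 5 < 5 is false
  estimated repair cost ≤ 527 USD: 83 ≤ 527 is true
  country of purchase ∈ {AU, JP, UK, US}: UK is in the set → true
Combine:
[1] false AND false AND false = false
[2.2] NOT true = false
[2] true AND false = false
[3.2] NOT false = true
[3] false AND true AND true = false
[4] true AND false = false
[5] true AND false = false
[6] false AND true AND true = false
[7.3] NOT true = false
[7] false AND false AND false = false
[8.3] NOT true = false
[8] true AND true AND false = false
[root] false OR false OR false OR false OR false OR false OR false OR false = false
Overall: false → refused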